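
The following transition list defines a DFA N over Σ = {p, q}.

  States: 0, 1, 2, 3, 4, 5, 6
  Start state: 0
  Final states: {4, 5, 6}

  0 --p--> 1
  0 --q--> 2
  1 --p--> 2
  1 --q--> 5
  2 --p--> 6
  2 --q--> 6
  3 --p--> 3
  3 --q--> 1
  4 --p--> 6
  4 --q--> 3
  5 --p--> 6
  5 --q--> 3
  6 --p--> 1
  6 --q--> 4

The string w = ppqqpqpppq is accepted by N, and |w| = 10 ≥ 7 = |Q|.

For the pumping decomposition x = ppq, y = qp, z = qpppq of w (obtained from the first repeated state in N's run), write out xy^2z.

ppqqpqpqpppq

xy^2z = ppq·qp·qp·qpppq = ppqqpqpqpppq.
Reading y = qp takes N from 6 back to 6, so after x·y·y the machine is still in 6, and z then leads to the accepting state 6. Hence ppqqpqpqpppq ∈ L(N).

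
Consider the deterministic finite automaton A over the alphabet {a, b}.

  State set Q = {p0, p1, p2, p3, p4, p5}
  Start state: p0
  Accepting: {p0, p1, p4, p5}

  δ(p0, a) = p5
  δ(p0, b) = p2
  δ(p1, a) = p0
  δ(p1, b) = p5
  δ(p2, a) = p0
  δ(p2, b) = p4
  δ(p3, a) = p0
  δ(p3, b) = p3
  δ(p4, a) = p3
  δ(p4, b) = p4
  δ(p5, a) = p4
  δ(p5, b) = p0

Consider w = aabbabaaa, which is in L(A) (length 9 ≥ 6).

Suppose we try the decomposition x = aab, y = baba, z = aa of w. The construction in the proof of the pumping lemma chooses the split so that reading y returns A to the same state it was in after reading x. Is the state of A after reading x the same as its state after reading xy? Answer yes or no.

State sequence: p0 -a-> p5 -a-> p4 -b-> p4 -b-> p4 -a-> p3 -b-> p3 -a-> p0

After x (step 3): p4. After xy (step 7): p0.
They differ (p4 ≠ p0), so y is not a cycle from the state after x; this split is not the one the pumping-lemma construction produces, and pumping y need not keep the string in L(A).

no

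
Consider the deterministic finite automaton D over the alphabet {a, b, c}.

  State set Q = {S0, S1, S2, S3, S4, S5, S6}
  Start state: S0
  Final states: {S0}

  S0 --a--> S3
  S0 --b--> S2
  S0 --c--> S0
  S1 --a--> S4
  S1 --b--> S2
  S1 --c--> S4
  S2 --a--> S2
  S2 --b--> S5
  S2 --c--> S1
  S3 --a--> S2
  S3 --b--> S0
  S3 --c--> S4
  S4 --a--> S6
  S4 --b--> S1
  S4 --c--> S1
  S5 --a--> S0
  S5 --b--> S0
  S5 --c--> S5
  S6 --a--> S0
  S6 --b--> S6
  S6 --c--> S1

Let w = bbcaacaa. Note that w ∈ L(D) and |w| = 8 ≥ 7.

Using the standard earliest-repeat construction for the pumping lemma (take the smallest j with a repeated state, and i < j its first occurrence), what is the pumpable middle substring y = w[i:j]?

c

State sequence: S0 -b-> S2 -b-> S5 -c-> S5 -a-> S0 -a-> S3 -c-> S4 -a-> S6 -a-> S0
First repeat at step 3: S5 was already visited.

So i = 2, j = 3, giving x = w[0:2] = bb, y = w[2:3] = c, z = w[3:8] = aacaa.
Check: |xy| = 3 ≤ 7 and |y| = 1 ≥ 1. Reading y takes D from S5 back to S5, so every xyⁱz is accepted.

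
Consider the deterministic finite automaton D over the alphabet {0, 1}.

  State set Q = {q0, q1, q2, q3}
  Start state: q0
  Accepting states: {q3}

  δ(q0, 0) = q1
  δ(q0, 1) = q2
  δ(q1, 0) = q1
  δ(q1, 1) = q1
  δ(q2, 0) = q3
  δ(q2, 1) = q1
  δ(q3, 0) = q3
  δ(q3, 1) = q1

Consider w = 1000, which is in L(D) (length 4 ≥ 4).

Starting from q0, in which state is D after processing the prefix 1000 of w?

q3

Run of D on the first 4 characters of w = 1 0 0 0:
  step 0: q0  (start)
  step 1: q2  (read 1: q0→q2)
  step 2: q3  (read 0: q2→q3)
  step 3: q3  (read 0: q3→q3)
  step 4: q3  (read 0: q3→q3)

After reading 4 characters, D is in state q3.
(This kind of state-tracing is the core of the pumping-lemma construction: with 4 states, pigeonhole forces a repeat within the first 4 steps.)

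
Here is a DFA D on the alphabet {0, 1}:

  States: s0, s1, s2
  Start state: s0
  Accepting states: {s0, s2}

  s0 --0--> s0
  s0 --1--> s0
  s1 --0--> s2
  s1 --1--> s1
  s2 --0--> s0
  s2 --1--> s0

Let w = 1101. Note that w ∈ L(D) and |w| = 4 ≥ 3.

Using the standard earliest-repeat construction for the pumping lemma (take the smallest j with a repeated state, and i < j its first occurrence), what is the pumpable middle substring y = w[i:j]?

1

Run of D on w = 1 1 0 1:
  step 0: s0  (start)
  step 1: s0  (read 1: s0→s0)   ← first repeat (s0 seen earlier)
  step 2: s0  (read 1: s0→s0)
  step 3: s0  (read 0: s0→s0)
  step 4: s0  (read 1: s0→s0)

So i = 0, j = 1, giving x = w[0:0] = ε, y = w[0:1] = 1, z = w[1:4] = 101.
Check: |xy| = 1 ≤ 3 and |y| = 1 ≥ 1. Reading y takes D from s0 back to s0, so every xyⁱz is accepted.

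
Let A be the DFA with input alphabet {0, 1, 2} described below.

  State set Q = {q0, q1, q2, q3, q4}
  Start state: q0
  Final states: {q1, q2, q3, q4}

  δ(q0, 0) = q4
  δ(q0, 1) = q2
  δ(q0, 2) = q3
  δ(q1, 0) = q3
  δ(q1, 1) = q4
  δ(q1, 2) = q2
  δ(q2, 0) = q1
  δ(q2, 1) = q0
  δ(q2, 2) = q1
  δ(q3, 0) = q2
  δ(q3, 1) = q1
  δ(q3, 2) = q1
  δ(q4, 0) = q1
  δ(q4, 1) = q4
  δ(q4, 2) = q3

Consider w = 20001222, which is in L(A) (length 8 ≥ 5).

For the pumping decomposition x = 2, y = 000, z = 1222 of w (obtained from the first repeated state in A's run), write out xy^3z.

20000000001222

xy^3z = 2·000·000·000·1222 = 20000000001222.
Reading y = 000 takes A from q3 back to q3, so after x·y·y·y the machine is still in q3, and z then leads to the accepting state q2. Hence 20000000001222 ∈ L(A).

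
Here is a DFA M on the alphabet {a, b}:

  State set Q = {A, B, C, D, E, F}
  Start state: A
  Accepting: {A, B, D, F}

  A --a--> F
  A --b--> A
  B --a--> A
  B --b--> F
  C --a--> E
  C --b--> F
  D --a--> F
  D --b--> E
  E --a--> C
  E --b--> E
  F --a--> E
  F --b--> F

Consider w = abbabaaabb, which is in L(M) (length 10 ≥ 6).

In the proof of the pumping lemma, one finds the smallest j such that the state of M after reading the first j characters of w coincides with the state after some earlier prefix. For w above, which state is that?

State sequence: A -a-> F -b-> F -b-> F -a-> E -b-> E -a-> C -a-> E -a-> C -b-> F -b-> F
First repeat at step 2: F was already visited.

The earliest repeat is at step j = 2: M is in F, which it already visited at step i = 1.
Pumping length from the standard proof: p = 6 (the number of states). The repeated state found above gives |xy| = j ≤ 6 and |y| = j − i ≥ 1.

F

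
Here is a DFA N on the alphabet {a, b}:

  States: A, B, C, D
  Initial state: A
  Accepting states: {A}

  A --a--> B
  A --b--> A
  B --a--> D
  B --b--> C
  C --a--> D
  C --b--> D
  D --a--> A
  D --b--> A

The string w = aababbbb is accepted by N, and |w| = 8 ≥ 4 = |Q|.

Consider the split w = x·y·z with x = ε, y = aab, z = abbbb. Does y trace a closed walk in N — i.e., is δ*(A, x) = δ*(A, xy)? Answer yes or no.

State sequence: A -a-> B -a-> D -b-> A

After x (step 0): A. After xy (step 3): A.
They match, so y = aab drives N around a cycle from A back to itself; pumping y any number of times keeps N in A before reading z, and xyⁱz ∈ L(N) for every i ≥ 0.

yes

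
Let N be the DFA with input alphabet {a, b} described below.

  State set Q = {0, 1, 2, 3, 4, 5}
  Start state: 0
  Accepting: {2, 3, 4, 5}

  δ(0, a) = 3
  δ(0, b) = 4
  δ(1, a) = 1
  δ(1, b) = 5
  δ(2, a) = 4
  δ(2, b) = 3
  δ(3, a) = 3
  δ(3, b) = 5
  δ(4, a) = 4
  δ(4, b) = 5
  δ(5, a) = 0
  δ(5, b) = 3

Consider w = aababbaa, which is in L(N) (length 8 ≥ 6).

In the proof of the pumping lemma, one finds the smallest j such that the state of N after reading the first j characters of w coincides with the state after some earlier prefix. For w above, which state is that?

3

Run of N on w = a a b a b b a a:
  step 0: 0  (start)
  step 1: 3  (read a: 0→3)
  step 2: 3  (read a: 3→3)   ← first repeat (3 seen earlier)
  step 3: 5  (read b: 3→5)
  step 4: 0  (read a: 5→0)
  step 5: 4  (read b: 0→4)
  step 6: 5  (read b: 4→5)
  step 7: 0  (read a: 5→0)
  step 8: 3  (read a: 0→3)

The earliest repeat is at step j = 2: N is in 3, which it already visited at step i = 1.
With |Q| = 6, pigeonhole forces a state repeat no later than step 6; the substring read between the first and second visits to that state can be pumped.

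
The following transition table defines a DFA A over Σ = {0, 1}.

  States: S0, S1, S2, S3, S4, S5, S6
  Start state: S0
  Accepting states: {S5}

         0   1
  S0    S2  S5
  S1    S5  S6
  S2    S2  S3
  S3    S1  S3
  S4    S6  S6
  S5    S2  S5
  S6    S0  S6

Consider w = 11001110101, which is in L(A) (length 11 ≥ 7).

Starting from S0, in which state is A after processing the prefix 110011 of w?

S3

Run of A on the first 6 characters of w = 1 1 0 0 1 1:
  step 0: S0  (start)
  step 1: S5  (read 1: S0→S5)
  step 2: S5  (read 1: S5→S5)
  step 3: S2  (read 0: S5→S2)
  step 4: S2  (read 0: S2→S2)
  step 5: S3  (read 1: S2→S3)
  step 6: S3  (read 1: S3→S3)

After reading 6 characters, A is in state S3.
(This kind of state-tracing is the core of the pumping-lemma construction: with 7 states, pigeonhole forces a repeat within the first 7 steps.)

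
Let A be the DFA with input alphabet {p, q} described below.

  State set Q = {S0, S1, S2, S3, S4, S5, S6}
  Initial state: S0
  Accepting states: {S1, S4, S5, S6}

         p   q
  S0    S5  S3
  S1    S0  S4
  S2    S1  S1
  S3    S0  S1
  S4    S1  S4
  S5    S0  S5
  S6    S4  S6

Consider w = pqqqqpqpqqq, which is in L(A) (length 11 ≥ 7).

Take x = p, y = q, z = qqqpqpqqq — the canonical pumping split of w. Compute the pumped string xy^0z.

xy⁰z = xz = p·qqqpqpqqq = pqqqpqpqqq.
Reading y = q takes A from S5 back to S5, so after x the machine is still in S5, and z then leads to the accepting state S4. Hence pqqqpqpqqq ∈ L(A).

pqqqpqpqqq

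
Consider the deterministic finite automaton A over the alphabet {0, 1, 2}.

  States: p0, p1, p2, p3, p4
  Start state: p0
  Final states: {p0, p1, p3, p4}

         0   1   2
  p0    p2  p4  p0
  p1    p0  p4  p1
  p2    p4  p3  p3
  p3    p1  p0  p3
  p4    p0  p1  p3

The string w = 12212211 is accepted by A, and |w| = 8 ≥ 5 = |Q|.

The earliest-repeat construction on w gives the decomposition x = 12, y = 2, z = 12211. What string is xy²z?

xy^2z = 12·2·2·12211 = 122212211.
Reading y = 2 takes A from p3 back to p3, so after x·y·y the machine is still in p3, and z then leads to the accepting state p1. Hence 122212211 ∈ L(A).

122212211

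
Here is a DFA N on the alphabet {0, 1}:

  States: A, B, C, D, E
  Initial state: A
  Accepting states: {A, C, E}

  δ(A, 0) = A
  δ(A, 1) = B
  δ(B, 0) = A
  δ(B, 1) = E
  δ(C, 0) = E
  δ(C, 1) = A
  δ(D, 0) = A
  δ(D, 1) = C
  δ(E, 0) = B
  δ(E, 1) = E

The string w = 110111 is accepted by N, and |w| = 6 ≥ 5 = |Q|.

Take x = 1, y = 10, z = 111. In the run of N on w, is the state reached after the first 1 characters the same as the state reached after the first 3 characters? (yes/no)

Run of N on the first 3 characters of w = 1 1 0:
  step 0: A  (start)
  step 1: B  (read 1: A→B)
  step 2: E  (read 1: B→E)
  step 3: B  (read 0: E→B)

After x (step 1): B. After xy (step 3): B.
They match, so y = 10 drives N around a cycle from B back to itself; pumping y any number of times keeps N in B before reading z, and xyⁱz ∈ L(N) for every i ≥ 0.

yes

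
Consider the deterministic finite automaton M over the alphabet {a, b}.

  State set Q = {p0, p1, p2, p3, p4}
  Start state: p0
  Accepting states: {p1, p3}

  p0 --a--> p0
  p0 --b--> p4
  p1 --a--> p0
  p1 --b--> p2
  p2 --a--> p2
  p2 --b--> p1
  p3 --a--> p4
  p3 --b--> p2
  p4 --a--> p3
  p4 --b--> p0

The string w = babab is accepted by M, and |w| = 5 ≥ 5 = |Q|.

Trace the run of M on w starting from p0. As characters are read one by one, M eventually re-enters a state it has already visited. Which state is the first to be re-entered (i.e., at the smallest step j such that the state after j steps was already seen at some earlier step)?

p2

Run of M on w = b a b a b:
  step 0: p0  (start)
  step 1: p4  (read b: p0→p4)
  step 2: p3  (read a: p4→p3)
  step 3: p2  (read b: p3→p2)
  step 4: p2  (read a: p2→p2)   ← first repeat (p2 seen earlier)
  step 5: p1  (read b: p2→p1)

The earliest repeat is at step j = 4: M is in p2, which it already visited at step i = 3.
Pumping length from the standard proof: p = 5 (the number of states). The repeated state found above gives |xy| = j ≤ 5 and |y| = j − i ≥ 1.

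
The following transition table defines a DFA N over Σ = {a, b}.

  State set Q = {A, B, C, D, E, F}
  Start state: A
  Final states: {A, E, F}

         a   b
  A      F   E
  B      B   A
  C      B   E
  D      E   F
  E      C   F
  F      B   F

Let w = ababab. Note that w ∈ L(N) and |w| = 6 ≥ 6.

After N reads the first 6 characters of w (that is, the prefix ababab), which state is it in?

State sequence: A -a-> F -b-> F -a-> B -b-> A -a-> F -b-> F

After reading 6 characters, N is in state F.
(This kind of state-tracing is the core of the pumping-lemma construction: with 6 states, pigeonhole forces a repeat within the first 6 steps.)

F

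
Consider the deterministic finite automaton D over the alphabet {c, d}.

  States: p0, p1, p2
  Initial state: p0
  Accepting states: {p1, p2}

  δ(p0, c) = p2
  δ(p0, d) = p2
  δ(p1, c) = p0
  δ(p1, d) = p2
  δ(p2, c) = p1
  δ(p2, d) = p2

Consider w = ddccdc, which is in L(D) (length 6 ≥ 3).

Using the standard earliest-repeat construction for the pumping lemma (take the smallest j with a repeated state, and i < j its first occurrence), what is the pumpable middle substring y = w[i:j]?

State sequence: p0 -d-> p2 -d-> p2 -c-> p1 -c-> p0 -d-> p2 -c-> p1
First repeat at step 2: p2 was already visited.

So i = 1, j = 2, giving x = w[0:1] = d, y = w[1:2] = d, z = w[2:6] = ccdc.
Check: |xy| = 2 ≤ 3 and |y| = 1 ≥ 1. Reading y takes D from p2 back to p2, so every xyⁱz is accepted.

d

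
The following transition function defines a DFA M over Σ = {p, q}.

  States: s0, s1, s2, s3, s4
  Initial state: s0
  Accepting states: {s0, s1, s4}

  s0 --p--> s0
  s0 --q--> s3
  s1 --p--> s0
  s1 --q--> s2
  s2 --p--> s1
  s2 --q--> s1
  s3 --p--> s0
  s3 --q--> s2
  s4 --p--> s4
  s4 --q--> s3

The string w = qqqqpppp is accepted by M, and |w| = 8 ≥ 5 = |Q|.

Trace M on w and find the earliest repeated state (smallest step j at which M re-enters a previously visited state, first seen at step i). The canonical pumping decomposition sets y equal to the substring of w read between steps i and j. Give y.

qq

State sequence: s0 -q-> s3 -q-> s2 -q-> s1 -q-> s2 -p-> s1 -p-> s0 -p-> s0 -p-> s0
First repeat at step 4: s2 was already visited.

So i = 2, j = 4, giving x = w[0:2] = qq, y = w[2:4] = qq, z = w[4:8] = pppp.
Check: |xy| = 4 ≤ 5 and |y| = 2 ≥ 1. Reading y takes M from s2 back to s2, so every xyⁱz is accepted.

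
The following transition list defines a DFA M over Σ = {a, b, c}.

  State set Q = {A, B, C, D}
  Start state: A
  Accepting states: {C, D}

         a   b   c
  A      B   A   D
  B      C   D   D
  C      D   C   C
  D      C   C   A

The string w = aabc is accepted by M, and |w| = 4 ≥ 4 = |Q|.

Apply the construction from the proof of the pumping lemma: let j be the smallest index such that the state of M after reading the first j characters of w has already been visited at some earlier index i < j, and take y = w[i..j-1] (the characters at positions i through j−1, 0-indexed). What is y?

b

State sequence: A -a-> B -a-> C -b-> C -c-> C
First repeat at step 3: C was already visited.

So i = 2, j = 3, giving x = w[0:2] = aa, y = w[2:3] = b, z = w[3:4] = c.
Check: |xy| = 3 ≤ 4 and |y| = 1 ≥ 1. Reading y takes M from C back to C, so every xyⁱz is accepted.
Pumping length from the standard proof: p = 4 (the number of states). The repeated state found above gives |xy| = j ≤ 4 and |y| = j − i ≥ 1.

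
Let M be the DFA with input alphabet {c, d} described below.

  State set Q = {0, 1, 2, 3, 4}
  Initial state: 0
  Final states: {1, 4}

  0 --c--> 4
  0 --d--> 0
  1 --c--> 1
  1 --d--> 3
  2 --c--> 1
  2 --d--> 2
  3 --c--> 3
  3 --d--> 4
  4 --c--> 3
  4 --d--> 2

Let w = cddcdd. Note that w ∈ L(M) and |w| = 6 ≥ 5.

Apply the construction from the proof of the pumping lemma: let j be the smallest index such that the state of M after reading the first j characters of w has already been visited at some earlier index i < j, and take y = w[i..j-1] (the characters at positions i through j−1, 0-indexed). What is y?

Run of M on w = c d d c d d:
  step 0: 0  (start)
  step 1: 4  (read c: 0→4)
  step 2: 2  (read d: 4→2)
  step 3: 2  (read d: 2→2)   ← first repeat (2 seen earlier)
  step 4: 1  (read c: 2→1)
  step 5: 3  (read d: 1→3)
  step 6: 4  (read d: 3→4)

So i = 2, j = 3, giving x = w[0:2] = cd, y = w[2:3] = d, z = w[3:6] = cdd.
Check: |xy| = 3 ≤ 5 and |y| = 1 ≥ 1. Reading y takes M from 2 back to 2, so every xyⁱz is accepted.

d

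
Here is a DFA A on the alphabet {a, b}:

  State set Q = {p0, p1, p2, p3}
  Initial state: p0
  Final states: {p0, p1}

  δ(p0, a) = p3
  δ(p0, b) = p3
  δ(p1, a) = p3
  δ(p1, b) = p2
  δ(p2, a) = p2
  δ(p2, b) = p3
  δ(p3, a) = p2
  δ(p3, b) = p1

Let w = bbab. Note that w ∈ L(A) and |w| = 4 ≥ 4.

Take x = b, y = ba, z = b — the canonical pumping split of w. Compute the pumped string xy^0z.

bb

xy⁰z = xz = b·b = bb.
Reading y = ba takes A from p3 back to p3, so after x the machine is still in p3, and z then leads to the accepting state p1. Hence bb ∈ L(A).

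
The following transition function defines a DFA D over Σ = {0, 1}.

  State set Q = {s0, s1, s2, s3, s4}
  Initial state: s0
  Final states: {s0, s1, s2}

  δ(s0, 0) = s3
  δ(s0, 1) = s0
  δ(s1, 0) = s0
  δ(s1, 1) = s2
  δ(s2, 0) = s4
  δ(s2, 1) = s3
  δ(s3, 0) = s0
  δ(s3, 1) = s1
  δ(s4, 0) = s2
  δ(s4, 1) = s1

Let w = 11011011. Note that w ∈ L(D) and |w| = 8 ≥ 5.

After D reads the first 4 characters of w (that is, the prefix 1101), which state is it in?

s1

Run of D on the first 4 characters of w = 1 1 0 1:
  step 0: s0  (start)
  step 1: s0  (read 1: s0→s0)
  step 2: s0  (read 1: s0→s0)
  step 3: s3  (read 0: s0→s3)
  step 4: s1  (read 1: s3→s1)

After reading 4 characters, D is in state s1.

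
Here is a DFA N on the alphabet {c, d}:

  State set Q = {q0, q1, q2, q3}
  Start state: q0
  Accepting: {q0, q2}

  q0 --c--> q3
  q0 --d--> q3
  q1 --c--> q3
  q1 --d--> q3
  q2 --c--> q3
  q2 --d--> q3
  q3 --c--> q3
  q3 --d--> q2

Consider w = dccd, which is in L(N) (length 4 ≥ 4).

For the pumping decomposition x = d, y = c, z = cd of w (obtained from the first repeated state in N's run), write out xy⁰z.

dcd

xy⁰z = xz = d·cd = dcd.
Reading y = c takes N from q3 back to q3, so after x the machine is still in q3, and z then leads to the accepting state q2. Hence dcd ∈ L(N).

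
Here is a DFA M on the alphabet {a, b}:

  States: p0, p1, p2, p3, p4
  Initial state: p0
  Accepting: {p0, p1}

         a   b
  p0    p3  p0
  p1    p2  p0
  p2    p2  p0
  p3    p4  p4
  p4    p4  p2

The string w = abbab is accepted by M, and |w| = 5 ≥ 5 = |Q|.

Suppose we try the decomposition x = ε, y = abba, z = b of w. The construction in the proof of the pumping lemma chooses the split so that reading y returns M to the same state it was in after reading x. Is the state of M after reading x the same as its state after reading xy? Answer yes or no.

no

State sequence: p0 -a-> p3 -b-> p4 -b-> p2 -a-> p2

After x (step 0): p0. After xy (step 4): p2.
They differ (p0 ≠ p2), so y is not a cycle from the state after x; this split is not the one the pumping-lemma construction produces, and pumping y need not keep the string in L(M).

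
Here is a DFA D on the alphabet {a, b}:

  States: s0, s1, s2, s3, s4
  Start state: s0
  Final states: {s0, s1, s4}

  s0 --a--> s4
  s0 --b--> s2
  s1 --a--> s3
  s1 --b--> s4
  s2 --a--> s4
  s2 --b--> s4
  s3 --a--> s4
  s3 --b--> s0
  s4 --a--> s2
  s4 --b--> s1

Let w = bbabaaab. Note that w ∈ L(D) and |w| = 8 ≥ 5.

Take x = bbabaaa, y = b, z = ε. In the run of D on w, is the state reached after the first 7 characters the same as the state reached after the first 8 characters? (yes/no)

Run of D on the first 8 characters of w = b b a b a a a b:
  step 0: s0  (start)
  step 1: s2  (read b: s0→s2)
  step 2: s4  (read b: s2→s4)
  step 3: s2  (read a: s4→s2)
  step 4: s4  (read b: s2→s4)
  step 5: s2  (read a: s4→s2)
  step 6: s4  (read a: s2→s4)
  step 7: s2  (read a: s4→s2)
  step 8: s4  (read b: s2→s4)

After x (step 7): s2. After xy (step 8): s4.
They differ (s2 ≠ s4), so y is not a cycle from the state after x; this split is not the one the pumping-lemma construction produces, and pumping y need not keep the string in L(D).

no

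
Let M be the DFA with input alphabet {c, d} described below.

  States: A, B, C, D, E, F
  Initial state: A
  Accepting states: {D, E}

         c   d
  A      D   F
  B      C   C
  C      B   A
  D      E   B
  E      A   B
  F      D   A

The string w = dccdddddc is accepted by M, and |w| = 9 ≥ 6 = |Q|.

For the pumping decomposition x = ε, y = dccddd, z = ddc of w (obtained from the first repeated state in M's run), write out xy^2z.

dccddddccdddddc

xy^2z = ε·dccddd·dccddd·ddc = dccddddccdddddc.
Reading y = dccddd takes M from A back to A, so after x·y·y the machine is still in A, and z then leads to the accepting state D. Hence dccddddccdddddc ∈ L(M).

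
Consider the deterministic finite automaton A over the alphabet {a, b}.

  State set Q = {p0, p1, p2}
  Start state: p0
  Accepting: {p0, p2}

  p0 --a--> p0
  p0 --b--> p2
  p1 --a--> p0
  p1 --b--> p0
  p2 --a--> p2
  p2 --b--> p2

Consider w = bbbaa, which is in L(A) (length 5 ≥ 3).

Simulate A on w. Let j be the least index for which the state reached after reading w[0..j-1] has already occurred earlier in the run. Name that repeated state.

State sequence: p0 -b-> p2 -b-> p2 -b-> p2 -a-> p2 -a-> p2
First repeat at step 2: p2 was already visited.

The earliest repeat is at step j = 2: A is in p2, which it already visited at step i = 1.
Pumping length from the standard proof: p = 3 (the number of states). The repeated state found above gives |xy| = j ≤ 3 and |y| = j − i ≥ 1.

p2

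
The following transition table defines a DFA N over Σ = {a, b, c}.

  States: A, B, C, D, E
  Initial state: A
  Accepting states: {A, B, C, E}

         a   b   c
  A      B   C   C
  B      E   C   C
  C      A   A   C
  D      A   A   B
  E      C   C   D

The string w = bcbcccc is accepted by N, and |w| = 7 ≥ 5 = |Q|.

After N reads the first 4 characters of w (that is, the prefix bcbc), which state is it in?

State sequence: A -b-> C -c-> C -b-> A -c-> C

After reading 4 characters, N is in state C.

C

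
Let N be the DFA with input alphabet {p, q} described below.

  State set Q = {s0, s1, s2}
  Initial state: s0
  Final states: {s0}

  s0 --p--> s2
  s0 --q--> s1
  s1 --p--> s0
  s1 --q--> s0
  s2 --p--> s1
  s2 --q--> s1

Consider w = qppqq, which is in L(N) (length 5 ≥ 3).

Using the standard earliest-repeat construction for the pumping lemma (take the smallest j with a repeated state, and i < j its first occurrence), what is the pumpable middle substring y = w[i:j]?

State sequence: s0 -q-> s1 -p-> s0 -p-> s2 -q-> s1 -q-> s0
First repeat at step 2: s0 was already visited.

So i = 0, j = 2, giving x = w[0:0] = ε, y = w[0:2] = qp, z = w[2:5] = pqq.
Check: |xy| = 2 ≤ 3 and |y| = 2 ≥ 1. Reading y takes N from s0 back to s0, so every xyⁱz is accepted.
Since N has 3 states, any run of length ≥ 3 visits 3+1 states, so by pigeonhole some state repeats within the first 3 steps — that repeat gives the pumpable loop.

qp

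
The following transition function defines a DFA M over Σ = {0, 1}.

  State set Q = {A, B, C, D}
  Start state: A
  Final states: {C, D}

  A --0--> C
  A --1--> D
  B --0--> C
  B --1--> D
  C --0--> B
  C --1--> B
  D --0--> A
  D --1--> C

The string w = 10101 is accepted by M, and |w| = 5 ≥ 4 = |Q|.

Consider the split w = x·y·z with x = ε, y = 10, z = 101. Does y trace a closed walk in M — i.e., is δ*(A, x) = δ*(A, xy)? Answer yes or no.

yes

State sequence: A -1-> D -0-> A

After x (step 0): A. After xy (step 2): A.
They match, so y = 10 drives M around a cycle from A back to itself; pumping y any number of times keeps M in A before reading z, and xyⁱz ∈ L(M) for every i ≥ 0.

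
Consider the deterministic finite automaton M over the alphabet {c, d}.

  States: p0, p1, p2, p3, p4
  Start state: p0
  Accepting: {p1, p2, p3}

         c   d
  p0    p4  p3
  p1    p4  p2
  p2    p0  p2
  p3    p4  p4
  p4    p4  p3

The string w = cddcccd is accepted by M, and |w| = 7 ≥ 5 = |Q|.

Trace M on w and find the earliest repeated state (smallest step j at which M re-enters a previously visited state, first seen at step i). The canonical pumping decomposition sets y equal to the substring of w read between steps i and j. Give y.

State sequence: p0 -c-> p4 -d-> p3 -d-> p4 -c-> p4 -c-> p4 -c-> p4 -d-> p3
First repeat at step 3: p4 was already visited.

So i = 1, j = 3, giving x = w[0:1] = c, y = w[1:3] = dd, z = w[3:7] = cccd.
Check: |xy| = 3 ≤ 5 and |y| = 2 ≥ 1. Reading y takes M from p4 back to p4, so every xyⁱz is accepted.

dd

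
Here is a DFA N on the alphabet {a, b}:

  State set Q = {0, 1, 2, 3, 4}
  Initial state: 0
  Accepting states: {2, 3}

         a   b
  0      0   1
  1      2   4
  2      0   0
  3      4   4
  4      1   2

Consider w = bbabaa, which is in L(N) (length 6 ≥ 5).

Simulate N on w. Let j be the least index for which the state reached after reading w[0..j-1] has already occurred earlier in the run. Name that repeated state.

Run of N on w = b b a b a a:
  step 0: 0  (start)
  step 1: 1  (read b: 0→1)
  step 2: 4  (read b: 1→4)
  step 3: 1  (read a: 4→1)   ← first repeat (1 seen earlier)
  step 4: 4  (read b: 1→4)
  step 5: 1  (read a: 4→1)
  step 6: 2  (read a: 1→2)

The earliest repeat is at step j = 3: N is in 1, which it already visited at step i = 1.
Since N has 5 states, any run of length ≥ 5 visits 5+1 states, so by pigeonhole some state repeats within the first 5 steps — that repeat gives the pumpable loop.

1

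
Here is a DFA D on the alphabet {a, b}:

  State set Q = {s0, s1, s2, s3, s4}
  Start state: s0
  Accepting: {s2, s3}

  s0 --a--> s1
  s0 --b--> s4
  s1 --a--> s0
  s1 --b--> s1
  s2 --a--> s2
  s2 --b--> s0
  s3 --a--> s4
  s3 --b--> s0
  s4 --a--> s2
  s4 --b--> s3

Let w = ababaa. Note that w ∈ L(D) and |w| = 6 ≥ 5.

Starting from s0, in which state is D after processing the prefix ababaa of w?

Run of D on the first 6 characters of w = a b a b a a:
  step 0: s0  (start)
  step 1: s1  (read a: s0→s1)
  step 2: s1  (read b: s1→s1)
  step 3: s0  (read a: s1→s0)
  step 4: s4  (read b: s0→s4)
  step 5: s2  (read a: s4→s2)
  step 6: s2  (read a: s2→s2)

After reading 6 characters, D is in state s2.
(This kind of state-tracing is the core of the pumping-lemma construction: with 5 states, pigeonhole forces a repeat within the first 5 steps.)

s2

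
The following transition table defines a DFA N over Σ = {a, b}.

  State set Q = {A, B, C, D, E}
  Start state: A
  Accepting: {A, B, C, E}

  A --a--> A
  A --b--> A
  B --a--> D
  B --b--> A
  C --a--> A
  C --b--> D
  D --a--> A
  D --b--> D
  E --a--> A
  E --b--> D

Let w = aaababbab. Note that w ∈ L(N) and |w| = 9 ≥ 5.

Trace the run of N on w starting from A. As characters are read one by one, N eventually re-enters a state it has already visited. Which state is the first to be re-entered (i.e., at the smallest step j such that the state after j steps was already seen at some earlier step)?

Run of N on w = a a a b a b b a b:
  step 0: A  (start)
  step 1: A  (read a: A→A)   ← first repeat (A seen earlier)
  step 2: A  (read a: A→A)
  step 3: A  (read a: A→A)
  step 4: A  (read b: A→A)
  step 5: A  (read a: A→A)
  step 6: A  (read b: A→A)
  step 7: A  (read b: A→A)
  step 8: A  (read a: A→A)
  step 9: A  (read b: A→A)

The earliest repeat is at step j = 1: N is in A, which it already visited at step i = 0.
With |Q| = 5, pigeonhole forces a state repeat no later than step 5; the substring read between the first and second visits to that state can be pumped.

A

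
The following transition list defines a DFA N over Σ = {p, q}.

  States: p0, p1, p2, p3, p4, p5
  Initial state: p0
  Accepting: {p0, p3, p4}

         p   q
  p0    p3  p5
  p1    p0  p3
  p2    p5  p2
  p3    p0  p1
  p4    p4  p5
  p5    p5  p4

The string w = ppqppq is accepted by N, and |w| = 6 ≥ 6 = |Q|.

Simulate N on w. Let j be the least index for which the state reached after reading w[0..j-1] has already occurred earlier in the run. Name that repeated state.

Run of N on w = p p q p p q:
  step 0: p0  (start)
  step 1: p3  (read p: p0→p3)
  step 2: p0  (read p: p3→p0)   ← first repeat (p0 seen earlier)
  step 3: p5  (read q: p0→p5)
  step 4: p5  (read p: p5→p5)
  step 5: p5  (read p: p5→p5)
  step 6: p4  (read q: p5→p4)

The earliest repeat is at step j = 2: N is in p0, which it already visited at step i = 0.
Since N has 6 states, any run of length ≥ 6 visits 6+1 states, so by pigeonhole some state repeats within the first 6 steps — that repeat gives the pumpable loop.

p0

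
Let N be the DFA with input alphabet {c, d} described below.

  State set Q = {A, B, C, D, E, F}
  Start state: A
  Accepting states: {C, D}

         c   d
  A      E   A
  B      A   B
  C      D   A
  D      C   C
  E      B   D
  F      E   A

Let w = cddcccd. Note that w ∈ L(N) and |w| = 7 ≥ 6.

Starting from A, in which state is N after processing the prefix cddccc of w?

Run of N on the first 6 characters of w = c d d c c c:
  step 0: A  (start)
  step 1: E  (read c: A→E)
  step 2: D  (read d: E→D)
  step 3: C  (read d: D→C)
  step 4: D  (read c: C→D)
  step 5: C  (read c: D→C)
  step 6: D  (read c: C→D)

After reading 6 characters, N is in state D.
(This kind of state-tracing is the core of the pumping-lemma construction: with 6 states, pigeonhole forces a repeat within the first 6 steps.)

D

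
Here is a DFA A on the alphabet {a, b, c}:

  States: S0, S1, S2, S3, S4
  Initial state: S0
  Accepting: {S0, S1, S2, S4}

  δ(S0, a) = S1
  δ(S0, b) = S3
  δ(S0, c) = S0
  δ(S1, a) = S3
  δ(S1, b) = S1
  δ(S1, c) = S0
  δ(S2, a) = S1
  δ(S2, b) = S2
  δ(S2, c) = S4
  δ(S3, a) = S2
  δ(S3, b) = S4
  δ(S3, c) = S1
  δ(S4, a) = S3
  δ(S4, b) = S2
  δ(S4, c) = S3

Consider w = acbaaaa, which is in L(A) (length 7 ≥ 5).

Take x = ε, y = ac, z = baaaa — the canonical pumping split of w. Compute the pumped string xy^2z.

xy^2z = ε·ac·ac·baaaa = acacbaaaa.
Reading y = ac takes A from S0 back to S0, so after x·y·y the machine is still in S0, and z then leads to the accepting state S2. Hence acacbaaaa ∈ L(A).

acacbaaaa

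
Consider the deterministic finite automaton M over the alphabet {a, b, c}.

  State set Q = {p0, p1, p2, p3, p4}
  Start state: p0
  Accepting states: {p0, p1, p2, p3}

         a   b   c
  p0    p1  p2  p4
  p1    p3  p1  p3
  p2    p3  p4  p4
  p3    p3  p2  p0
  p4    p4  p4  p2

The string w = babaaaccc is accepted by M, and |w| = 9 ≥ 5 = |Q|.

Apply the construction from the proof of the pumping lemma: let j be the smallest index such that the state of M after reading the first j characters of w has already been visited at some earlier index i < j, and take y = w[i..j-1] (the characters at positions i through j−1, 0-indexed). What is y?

ab

Run of M on w = b a b a a a c c c:
  step 0: p0  (start)
  step 1: p2  (read b: p0→p2)
  step 2: p3  (read a: p2→p3)
  step 3: p2  (read b: p3→p2)   ← first repeat (p2 seen earlier)
  step 4: p3  (read a: p2→p3)
  step 5: p3  (read a: p3→p3)
  step 6: p3  (read a: p3→p3)
  step 7: p0  (read c: p3→p0)
  step 8: p4  (read c: p0→p4)
  step 9: p2  (read c: p4→p2)

So i = 1, j = 3, giving x = w[0:1] = b, y = w[1:3] = ab, z = w[3:9] = aaaccc.
Check: |xy| = 3 ≤ 5 and |y| = 2 ≥ 1. Reading y takes M from p2 back to p2, so every xyⁱz is accepted.
With |Q| = 5, pigeonhole forces a state repeat no later than step 5; the substring read between the first and second visits to that state can be pumped.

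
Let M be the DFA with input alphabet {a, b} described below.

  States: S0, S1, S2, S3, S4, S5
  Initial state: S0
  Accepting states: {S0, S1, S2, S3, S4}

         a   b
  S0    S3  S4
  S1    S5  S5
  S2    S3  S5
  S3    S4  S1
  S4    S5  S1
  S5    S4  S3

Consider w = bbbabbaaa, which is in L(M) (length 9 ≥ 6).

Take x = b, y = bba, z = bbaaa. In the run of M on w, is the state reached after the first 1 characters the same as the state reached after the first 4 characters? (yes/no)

yes

Run of M on the first 4 characters of w = b b b a:
  step 0: S0  (start)
  step 1: S4  (read b: S0→S4)
  step 2: S1  (read b: S4→S1)
  step 3: S5  (read b: S1→S5)
  step 4: S4  (read a: S5→S4)

After x (step 1): S4. After xy (step 4): S4.
They match, so y = bba drives M around a cycle from S4 back to itself; pumping y any number of times keeps M in S4 before reading z, and xyⁱz ∈ L(M) for every i ≥ 0.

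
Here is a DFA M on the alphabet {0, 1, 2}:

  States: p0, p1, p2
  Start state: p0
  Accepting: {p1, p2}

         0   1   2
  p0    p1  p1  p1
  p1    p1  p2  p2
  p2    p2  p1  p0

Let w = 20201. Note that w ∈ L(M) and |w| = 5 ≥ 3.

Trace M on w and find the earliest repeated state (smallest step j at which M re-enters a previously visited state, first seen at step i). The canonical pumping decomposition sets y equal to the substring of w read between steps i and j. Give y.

Run of M on w = 2 0 2 0 1:
  step 0: p0  (start)
  step 1: p1  (read 2: p0→p1)
  step 2: p1  (read 0: p1→p1)   ← first repeat (p1 seen earlier)
  step 3: p2  (read 2: p1→p2)
  step 4: p2  (read 0: p2→p2)
  step 5: p1  (read 1: p2→p1)

So i = 1, j = 2, giving x = w[0:1] = 2, y = w[1:2] = 0, z = w[2:5] = 201.
Check: |xy| = 2 ≤ 3 and |y| = 1 ≥ 1. Reading y takes M from p1 back to p1, so every xyⁱz is accepted.

0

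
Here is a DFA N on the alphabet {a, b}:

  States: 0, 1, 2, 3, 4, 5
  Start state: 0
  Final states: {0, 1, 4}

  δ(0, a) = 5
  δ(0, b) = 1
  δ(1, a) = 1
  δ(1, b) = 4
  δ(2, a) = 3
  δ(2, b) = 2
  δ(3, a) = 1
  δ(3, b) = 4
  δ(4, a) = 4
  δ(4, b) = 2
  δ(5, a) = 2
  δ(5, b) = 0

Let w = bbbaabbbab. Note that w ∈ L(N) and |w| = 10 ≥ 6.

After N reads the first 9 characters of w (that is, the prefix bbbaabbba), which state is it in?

Run of N on the first 9 characters of w = b b b a a b b b a:
  step 0: 0  (start)
  step 1: 1  (read b: 0→1)
  step 2: 4  (read b: 1→4)
  step 3: 2  (read b: 4→2)
  step 4: 3  (read a: 2→3)
  step 5: 1  (read a: 3→1)
  step 6: 4  (read b: 1→4)
  step 7: 2  (read b: 4→2)
  step 8: 2  (read b: 2→2)
  step 9: 3  (read a: 2→3)

After reading 9 characters, N is in state 3.

3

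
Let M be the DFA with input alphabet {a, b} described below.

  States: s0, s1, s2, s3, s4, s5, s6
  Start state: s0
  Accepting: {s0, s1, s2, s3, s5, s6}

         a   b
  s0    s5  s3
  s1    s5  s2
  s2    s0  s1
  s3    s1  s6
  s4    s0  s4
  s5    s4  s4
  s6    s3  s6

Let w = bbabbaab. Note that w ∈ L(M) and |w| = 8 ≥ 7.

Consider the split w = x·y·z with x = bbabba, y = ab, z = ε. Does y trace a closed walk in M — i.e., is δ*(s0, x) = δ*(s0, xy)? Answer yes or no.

no

State sequence: s0 -b-> s3 -b-> s6 -a-> s3 -b-> s6 -b-> s6 -a-> s3 -a-> s1 -b-> s2

After x (step 6): s3. After xy (step 8): s2.
They differ (s3 ≠ s2), so y is not a cycle from the state after x; this split is not the one the pumping-lemma construction produces, and pumping y need not keep the string in L(M).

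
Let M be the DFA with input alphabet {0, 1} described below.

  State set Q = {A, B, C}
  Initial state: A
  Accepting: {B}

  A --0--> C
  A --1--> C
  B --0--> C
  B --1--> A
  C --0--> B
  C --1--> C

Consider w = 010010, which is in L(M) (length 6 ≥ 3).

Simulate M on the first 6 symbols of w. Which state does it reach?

B

Run of M on the first 6 characters of w = 0 1 0 0 1 0:
  step 0: A  (start)
  step 1: C  (read 0: A→C)
  step 2: C  (read 1: C→C)
  step 3: B  (read 0: C→B)
  step 4: C  (read 0: B→C)
  step 5: C  (read 1: C→C)
  step 6: B  (read 0: C→B)

After reading 6 characters, M is in state B.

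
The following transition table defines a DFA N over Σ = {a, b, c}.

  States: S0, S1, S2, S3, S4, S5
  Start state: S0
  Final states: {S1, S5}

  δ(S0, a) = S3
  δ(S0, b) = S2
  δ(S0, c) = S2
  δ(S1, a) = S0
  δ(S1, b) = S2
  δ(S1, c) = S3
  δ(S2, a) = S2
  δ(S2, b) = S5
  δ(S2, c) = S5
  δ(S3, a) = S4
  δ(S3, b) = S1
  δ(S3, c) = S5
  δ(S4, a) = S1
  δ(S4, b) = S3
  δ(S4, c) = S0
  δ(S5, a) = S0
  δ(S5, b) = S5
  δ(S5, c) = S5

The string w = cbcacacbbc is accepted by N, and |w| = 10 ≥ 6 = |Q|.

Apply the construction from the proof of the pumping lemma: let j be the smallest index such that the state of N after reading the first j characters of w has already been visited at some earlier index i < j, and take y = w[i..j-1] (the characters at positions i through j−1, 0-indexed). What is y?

c

State sequence: S0 -c-> S2 -b-> S5 -c-> S5 -a-> S0 -c-> S2 -a-> S2 -c-> S5 -b-> S5 -b-> S5 -c-> S5
First repeat at step 3: S5 was already visited.

So i = 2, j = 3, giving x = w[0:2] = cb, y = w[2:3] = c, z = w[3:10] = acacbbc.
Check: |xy| = 3 ≤ 6 and |y| = 1 ≥ 1. Reading y takes N from S5 back to S5, so every xyⁱz is accepted.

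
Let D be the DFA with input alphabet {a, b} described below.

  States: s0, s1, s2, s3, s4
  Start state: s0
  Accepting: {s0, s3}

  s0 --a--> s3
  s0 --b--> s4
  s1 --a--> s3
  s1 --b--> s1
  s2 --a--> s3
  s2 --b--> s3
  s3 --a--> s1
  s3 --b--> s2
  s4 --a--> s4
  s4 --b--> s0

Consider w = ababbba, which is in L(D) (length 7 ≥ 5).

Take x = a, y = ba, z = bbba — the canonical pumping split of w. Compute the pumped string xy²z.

xy^2z = a·ba·ba·bbba = abababbba.
Reading y = ba takes D from s3 back to s3, so after x·y·y the machine is still in s3, and z then leads to the accepting state s3. Hence abababbba ∈ L(D).

abababbba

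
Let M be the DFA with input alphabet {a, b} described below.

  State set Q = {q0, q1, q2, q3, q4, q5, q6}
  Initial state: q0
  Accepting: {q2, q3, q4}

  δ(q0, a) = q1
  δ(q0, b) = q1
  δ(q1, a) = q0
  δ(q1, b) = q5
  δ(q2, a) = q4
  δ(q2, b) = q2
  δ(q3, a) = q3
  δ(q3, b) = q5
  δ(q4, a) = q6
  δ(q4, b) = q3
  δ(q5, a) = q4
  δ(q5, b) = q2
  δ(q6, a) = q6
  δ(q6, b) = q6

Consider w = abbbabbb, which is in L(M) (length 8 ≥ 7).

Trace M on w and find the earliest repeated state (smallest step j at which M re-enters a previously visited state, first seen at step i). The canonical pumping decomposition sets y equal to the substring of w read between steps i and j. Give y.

Run of M on w = a b b b a b b b:
  step 0: q0  (start)
  step 1: q1  (read a: q0→q1)
  step 2: q5  (read b: q1→q5)
  step 3: q2  (read b: q5→q2)
  step 4: q2  (read b: q2→q2)   ← first repeat (q2 seen earlier)
  step 5: q4  (read a: q2→q4)
  step 6: q3  (read b: q4→q3)
  step 7: q5  (read b: q3→q5)
  step 8: q2  (read b: q5→q2)

So i = 3, j = 4, giving x = w[0:3] = abb, y = w[3:4] = b, z = w[4:8] = abbb.
Check: |xy| = 4 ≤ 7 and |y| = 1 ≥ 1. Reading y takes M from q2 back to q2, so every xyⁱz is accepted.

b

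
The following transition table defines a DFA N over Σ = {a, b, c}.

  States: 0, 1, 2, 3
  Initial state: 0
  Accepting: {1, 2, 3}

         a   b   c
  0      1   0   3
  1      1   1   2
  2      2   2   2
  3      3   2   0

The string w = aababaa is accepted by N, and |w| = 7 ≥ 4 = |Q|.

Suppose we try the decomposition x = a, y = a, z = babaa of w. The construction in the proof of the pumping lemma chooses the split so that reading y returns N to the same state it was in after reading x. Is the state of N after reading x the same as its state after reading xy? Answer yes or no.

yes

Run of N on the first 2 characters of w = a a:
  step 0: 0  (start)
  step 1: 1  (read a: 0→1)
  step 2: 1  (read a: 1→1)

After x (step 1): 1. After xy (step 2): 1.
They match, so y = a drives N around a cycle from 1 back to itself; pumping y any number of times keeps N in 1 before reading z, and xyⁱz ∈ L(N) for every i ≥ 0.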